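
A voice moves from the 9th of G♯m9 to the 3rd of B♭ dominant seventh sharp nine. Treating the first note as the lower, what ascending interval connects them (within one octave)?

The 9th of G♯m9 is A♯; the 3rd of B♭ dominant seventh sharp nine is D.
4 letter names make it a fourth; at 4 semitones (a half step narrower than perfect) the quality is diminished.

diminished fourth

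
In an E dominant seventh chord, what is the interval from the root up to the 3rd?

M3

The chord tones of E dominant seventh are E-G#-B-D.
So we need the interval from E up to G#.
Counting 3 letters and 4 half steps from E gives a major third.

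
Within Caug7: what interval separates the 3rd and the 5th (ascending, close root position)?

C7#5 is spelled C E G♯ B♭.
3rd = E; 5th = G♯.
Counting 3 letters and 4 half steps from E gives a major third.

major third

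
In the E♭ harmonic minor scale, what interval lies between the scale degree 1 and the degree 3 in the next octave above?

minor tenth

Spelling the E♭ harmonic minor scale: E♭ F G♭ A♭ B♭ C♭ D.
Scale degree 1 = E♭; 3rd scale degree (up an octave) = G♭.
From E♭ to G♭: 15 semitones over a tenth = minor.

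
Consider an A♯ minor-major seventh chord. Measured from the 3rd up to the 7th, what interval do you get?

augmented fifth

A♯m(maj7) is spelled A♯–C♯–E♯–G𝄪.
So we need the interval from C♯ up to G𝄪.
C♯ up to G𝄪 is 8 semitones, a half step wider than a perfect fifth, so the interval is augmented.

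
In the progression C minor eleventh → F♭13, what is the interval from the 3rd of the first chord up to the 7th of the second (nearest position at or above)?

diminished 8th

C minor eleventh has E♭ as its 3rd, and F♭13 has E𝄫 as its 7th.
E♭ up to E𝄫 is 11 semitones, a half step narrower than a perfect octave, so the interval is diminished.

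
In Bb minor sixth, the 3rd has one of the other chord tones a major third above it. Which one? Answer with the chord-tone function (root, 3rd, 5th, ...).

Spelling the chord: Bb Db F G.
The 3rd is Db. A major third above Db is F.
F is the chord's 5th.

5th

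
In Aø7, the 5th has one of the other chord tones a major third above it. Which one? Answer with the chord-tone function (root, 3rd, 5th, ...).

7th

A half-diminished seventh is spelled A, C, E♭, G.
The 5th is E♭. A major third above E♭ is G.
G is the chord's 7th.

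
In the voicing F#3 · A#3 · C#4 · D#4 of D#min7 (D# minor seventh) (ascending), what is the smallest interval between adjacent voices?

major 2nd

Adjacent intervals: F#3→A#3 = major third; A#3→C#4 = minor third; C#4→D#4 = major second.
The smallest is C#4 to D#4, a major second (2 semitones).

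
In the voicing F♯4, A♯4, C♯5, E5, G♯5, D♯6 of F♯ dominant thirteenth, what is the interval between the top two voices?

Those voices are G♯5 and D♯6.
Counting 5 letters and 7 half steps from G♯ gives a perfect fifth.

perfect fifth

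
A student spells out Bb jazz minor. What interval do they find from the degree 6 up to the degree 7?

major second

Bb melodic minor: Bb C Db Eb F G A.
The degree 6 is G and the degree 7 is A.
From G to A is 2 semitones, exactly the major second.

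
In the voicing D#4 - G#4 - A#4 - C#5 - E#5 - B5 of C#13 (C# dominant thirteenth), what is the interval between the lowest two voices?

P4

Those voices are D#4 and G#4.
D# up to G# spans 4 letter names and 5 semitones — a perfect fourth.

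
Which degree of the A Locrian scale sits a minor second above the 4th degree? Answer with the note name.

Eb

The scale is A B♭ C D E♭ F G.
The 4th degree is D; a minor second above that is E♭ — scale degree 5.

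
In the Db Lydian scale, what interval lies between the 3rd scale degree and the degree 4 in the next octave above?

The scale runs Db Eb F G Ab Bb C.
That puts F below G.
From F to G is 14 semitones, exactly the major ninth.

major ninth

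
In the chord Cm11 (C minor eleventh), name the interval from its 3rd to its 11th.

major 9th

Spelling the chord: C, Eb, G, Bb, D, F.
The 3rd is Eb and the 11th is F.
Counting 9 letters and 14 half steps from Eb gives a major ninth.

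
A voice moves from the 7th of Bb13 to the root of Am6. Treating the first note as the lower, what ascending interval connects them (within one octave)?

The 7th of Bb13 is Ab; the root of Am6 is A.
Ab up to A is 1 semitone, a half step wider than a perfect unison, so the interval is augmented.

augmented unison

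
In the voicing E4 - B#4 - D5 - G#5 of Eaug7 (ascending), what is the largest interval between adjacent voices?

augmented fifth

Adjacent intervals: E4→B#4 = augmented fifth; B#4→D5 = diminished third; D5→G#5 = augmented fourth.
The largest is E4 to B#4, an augmented fifth (8 semitones).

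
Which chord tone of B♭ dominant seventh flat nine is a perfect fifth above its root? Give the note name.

The chord tones of B♭7b9 are B♭, D, F, A♭, C♭.
The root is B♭. A perfect fifth above B♭ is F.
F is the chord's 5th.

F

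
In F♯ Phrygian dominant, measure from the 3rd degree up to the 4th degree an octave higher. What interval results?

The scale runs F♯ G A♯ B C♯ D E.
So we need the interval from A♯ up to B.
From A♯ to B: 13 semitones over a ninth = minor.

minor ninth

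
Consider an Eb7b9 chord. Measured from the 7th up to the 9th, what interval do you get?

Spelling the chord: Eb, G, Bb, Db, Fb.
So we need the interval from Db up to Fb.
3 letter names make it a third; at 3 semitones (a half step narrower than major) the quality is minor.

minor 3rd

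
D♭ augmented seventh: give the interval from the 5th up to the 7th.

diminished third

D♭aug7: D♭-F-A-C♭.
5th = A; 7th = C♭.
A up to C♭ is 2 semitones, a whole step narrower than a major third, so the interval is diminished.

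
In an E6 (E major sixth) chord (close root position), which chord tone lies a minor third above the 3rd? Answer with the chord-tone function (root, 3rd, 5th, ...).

Spelling the chord: E-G#-B-C#.
The 3rd is G#. A minor third above G# is B.
B is the chord's 5th.

5th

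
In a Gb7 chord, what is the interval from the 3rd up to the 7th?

diminished 5th

Gb7: Gb, Bb, Db, Fb.
The 3rd is Bb and the 7th is Fb.
From Bb to Fb: 6 semitones over a fifth = diminished.
That tritone between 3rd and 7th is what gives the dominant seventh its pull toward resolution.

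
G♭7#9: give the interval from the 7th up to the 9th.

augmented third

The chord tones of G♭7#9 are G♭, B♭, D♭, F♭, A.
That puts F♭ below A.
From F♭ to A: 5 semitones over a third = augmented.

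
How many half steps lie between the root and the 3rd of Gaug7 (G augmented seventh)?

4

Gaug7 is spelled G–B–D♯–F.
G to B is a major third: 4 semitones.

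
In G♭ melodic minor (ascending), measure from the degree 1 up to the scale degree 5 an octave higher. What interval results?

perfect twelfth

Spelling G♭ melodic minor (ascending): G♭ A♭ B𝄫 C♭ D♭ E♭ F.
The degree 1 is G♭ and the scale degree 5 (up an octave) is D♭.
From G♭ to D♭ is 19 semitones, exactly the perfect twelfth.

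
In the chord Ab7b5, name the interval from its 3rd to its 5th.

The chord tones of Ab7b5 (Ab dominant seventh flat five) are Ab, C, Ebb, Gb.
That puts C below Ebb.
C up to Ebb is 2 semitones, a whole step narrower than a major third, so the interval is diminished.

diminished 3rd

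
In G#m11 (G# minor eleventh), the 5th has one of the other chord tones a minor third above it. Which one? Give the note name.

F#

G#m11 (G# minor eleventh) is spelled G#, B, D#, F#, A#, C#.
The 5th is D#. A minor third above D# is F#.
F# is the chord's 7th.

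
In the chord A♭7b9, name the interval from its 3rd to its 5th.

The chord tones of A♭ dominant seventh flat nine are A♭ C E♭ G♭ B𝄫.
That puts C below E♭.
From C to E♭: 3 semitones over a third = minor.

m3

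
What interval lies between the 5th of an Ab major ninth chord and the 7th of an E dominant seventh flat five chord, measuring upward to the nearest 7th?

The 5th of Ab major ninth is Eb; the 7th of E dominant seventh flat five is D.
From Eb to D is 11 semitones, exactly the major seventh.

major seventh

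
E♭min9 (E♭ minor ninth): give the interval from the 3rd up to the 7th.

P5

The chord tones of E♭m9 are E♭, G♭, B♭, D♭, F.
So we need the interval from G♭ up to D♭.
G♭ up to D♭ spans 5 letter names and 7 semitones — a perfect fifth.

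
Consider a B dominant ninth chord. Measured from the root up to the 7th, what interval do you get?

minor seventh

The chord tones of B9 are B D# F# A C#.
The root is B and the 7th is A.
7 letter names make it a seventh; at 10 semitones (a half step narrower than major) the quality is minor.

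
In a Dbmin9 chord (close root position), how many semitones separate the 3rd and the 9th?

Dbmin9 is spelled Db–Fb–Ab–Cb–Eb.
Fb to Eb is a major seventh: 11 semitones.

11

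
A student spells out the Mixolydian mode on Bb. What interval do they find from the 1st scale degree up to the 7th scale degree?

minor seventh

Spelling the Mixolydian mode on Bb: Bb C D Eb F G Ab.
That puts Bb below Ab.
Bb up to Ab is 10 semitones, a half step narrower than a major seventh, so the interval is minor.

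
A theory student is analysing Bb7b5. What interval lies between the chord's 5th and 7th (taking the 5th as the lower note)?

Bb7b5 is spelled Bb–D–Fb–Ab.
5th = Fb; 7th = Ab.
Fb up to Ab spans 3 letter names and 4 semitones — a major third.

major third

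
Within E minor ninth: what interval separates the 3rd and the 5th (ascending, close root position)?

major third

The chord tones of Em9 (E minor ninth) are E G B D F♯.
The 3rd is G and the 5th is B.
From G to B is 4 semitones, exactly the major third.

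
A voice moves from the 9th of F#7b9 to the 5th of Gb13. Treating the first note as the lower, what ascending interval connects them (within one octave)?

diminished fifth

F#7b9 has G as its 9th, and Gb13 has Db as its 5th.
5 letter names make it a fifth; at 6 semitones (a half step narrower than perfect) the quality is diminished.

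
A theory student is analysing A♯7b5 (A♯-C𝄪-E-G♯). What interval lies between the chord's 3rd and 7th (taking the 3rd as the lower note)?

diminished 5th

That puts C𝄪 below G♯.
5 letter names make it a fifth; at 6 semitones (a half step narrower than perfect) the quality is diminished.
That tritone between 3rd and 7th is what gives the dominant seventh its pull toward resolution.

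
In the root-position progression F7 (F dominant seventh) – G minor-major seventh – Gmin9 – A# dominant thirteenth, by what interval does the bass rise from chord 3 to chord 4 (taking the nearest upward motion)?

The roots are G and A#.
2 letter names make it a second; at 3 semitones (a half step wider than major) the quality is augmented.

augmented second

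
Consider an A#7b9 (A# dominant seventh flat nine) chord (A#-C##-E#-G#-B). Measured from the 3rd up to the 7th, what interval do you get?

diminished fifth

So we need the interval from C## up to G#.
C## up to G# is 6 semitones, a half step narrower than a perfect fifth, so the interval is diminished.
This 3–7 tritone is the characteristic tension at the heart of the dominant sound.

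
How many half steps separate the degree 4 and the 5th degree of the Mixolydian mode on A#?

2

The scale is A# B# C## D# E# F## G#.
D# up to E# is a major second — 2 semitones.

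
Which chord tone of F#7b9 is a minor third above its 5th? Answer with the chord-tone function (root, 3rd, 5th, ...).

The chord tones of F#7b9 are F# A# C# E G.
The 5th is C#. A minor third above C# is E.
E is the chord's 7th.

7th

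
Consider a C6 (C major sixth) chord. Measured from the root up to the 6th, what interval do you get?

major sixth

C6 (C major sixth): C-E-G-A.
The root is C and the 6th is A.
Counting 6 letters and 9 half steps from C gives a major sixth.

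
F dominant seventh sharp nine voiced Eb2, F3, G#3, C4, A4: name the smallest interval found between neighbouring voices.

augmented second

Adjacent intervals: Eb2→F3 = major ninth; F3→G#3 = augmented second; G#3→C4 = diminished fourth; C4→A4 = major sixth.
The smallest is F3 to G#3, an augmented second (3 semitones).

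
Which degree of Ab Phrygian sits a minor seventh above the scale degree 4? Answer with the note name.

Cb

The scale is Ab Bbb Cb Db Eb Fb Gb.
The scale degree 4 is Db; a minor seventh above that is Cb — scale degree 3.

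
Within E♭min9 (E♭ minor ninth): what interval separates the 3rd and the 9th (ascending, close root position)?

E♭min9 is spelled E♭–G♭–B♭–D♭–F.
3rd = G♭; 9th = F.
Counting 7 letters and 11 half steps from G♭ gives a major seventh.

major seventh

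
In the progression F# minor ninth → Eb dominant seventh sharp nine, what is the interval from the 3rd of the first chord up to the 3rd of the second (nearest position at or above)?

The 3rd of F# minor ninth is A; the 3rd of Eb dominant seventh sharp nine is G.
From A to G: 10 semitones over a seventh = minor.

minor seventh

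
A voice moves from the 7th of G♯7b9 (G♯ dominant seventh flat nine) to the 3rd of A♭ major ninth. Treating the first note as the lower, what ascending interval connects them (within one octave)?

G♯7b9 (G♯ dominant seventh flat nine) has F♯ as its 7th, and A♭ major ninth has C as its 3rd.
F♯ up to C is 6 semitones, a half step narrower than a perfect fifth, so the interval is diminished.

diminished fifth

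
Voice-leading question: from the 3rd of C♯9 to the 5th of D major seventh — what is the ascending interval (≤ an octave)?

diminished 4th

C♯9 has E♯ as its 3rd, and D major seventh has A as its 5th.
From E♯ to A: 4 semitones over a fourth = diminished.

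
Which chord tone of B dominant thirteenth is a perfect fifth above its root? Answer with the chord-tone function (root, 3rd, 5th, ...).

B13 (B dominant thirteenth) is spelled B-D#-F#-A-C#-G#.
The root is B. A perfect fifth above B is F#.
F# is the chord's 5th.

5th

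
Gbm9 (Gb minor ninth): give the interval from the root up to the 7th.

m7

The chord tones of Gbm9 are Gb-Bbb-Db-Fb-Ab.
That puts Gb below Fb.
From Gb to Fb: 10 semitones over a seventh = minor.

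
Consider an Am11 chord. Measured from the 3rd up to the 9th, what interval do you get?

major seventh

The chord tones of A minor eleventh are A, C, E, G, B, D.
That puts C below B.
C up to B spans 7 letter names and 11 semitones — a major seventh.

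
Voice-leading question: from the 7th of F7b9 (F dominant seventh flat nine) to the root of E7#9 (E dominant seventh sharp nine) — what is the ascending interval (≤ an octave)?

augmented 1st

F7b9 (F dominant seventh flat nine) has Eb as its 7th, and E7#9 (E dominant seventh sharp nine) has E as its root.
Eb up to E is 1 semitone, a half step wider than a perfect unison, so the interval is augmented.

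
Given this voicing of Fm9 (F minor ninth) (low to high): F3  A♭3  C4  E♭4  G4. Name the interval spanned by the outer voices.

M9

The outer voices are F3 and G4.
From F to G is 14 semitones, exactly the major ninth.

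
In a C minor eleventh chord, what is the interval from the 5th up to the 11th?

minor seventh

Spelling the chord: C-Eb-G-Bb-D-F.
That puts G below F.
G up to F is 10 semitones, a half step narrower than a major seventh, so the interval is minor.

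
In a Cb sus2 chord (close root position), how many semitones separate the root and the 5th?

Cbsus2 (Cb sus2) is spelled Cb, Db, Gb.
Cb to Gb is a perfect fifth: 7 semitones.

7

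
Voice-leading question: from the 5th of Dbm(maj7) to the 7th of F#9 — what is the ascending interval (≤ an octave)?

augmented fifth

The 5th of Dbm(maj7) is Ab; the 7th of F#9 is E.
5 letter names make it a fifth; at 8 semitones (a half step wider than perfect) the quality is augmented.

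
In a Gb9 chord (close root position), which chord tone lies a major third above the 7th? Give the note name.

The chord tones of Gb dominant ninth are Gb-Bb-Db-Fb-Ab.
The 7th is Fb. A major third above Fb is Ab.
Ab is the chord's 9th.

Ab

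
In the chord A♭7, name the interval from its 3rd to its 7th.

A♭7 (A♭ dominant seventh) is spelled A♭-C-E♭-G♭.
That puts C below G♭.
From C to G♭: 6 semitones over a fifth = diminished.
This 3–7 tritone is the characteristic tension at the heart of the dominant sound.

d5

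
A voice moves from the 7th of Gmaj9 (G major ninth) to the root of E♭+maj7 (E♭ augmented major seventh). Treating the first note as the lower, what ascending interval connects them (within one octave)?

diminished seventh

Gmaj9 (G major ninth) has F♯ as its 7th, and E♭+maj7 (E♭ augmented major seventh) has E♭ as its root.
F♯ up to E♭ is 9 semitones, a whole step narrower than a major seventh, so the interval is diminished.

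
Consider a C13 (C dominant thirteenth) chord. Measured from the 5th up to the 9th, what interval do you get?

C13 (C dominant thirteenth) is spelled C–E–G–B♭–D–A.
That puts G below D.
G up to D spans 5 letter names and 7 semitones — a perfect fifth.

perfect fifth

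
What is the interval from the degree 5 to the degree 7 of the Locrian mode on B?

M3

The scale runs B C D E F G A.
The degree 5 is F and the degree 7 is A.
F up to A spans 3 letter names and 4 semitones — a major third.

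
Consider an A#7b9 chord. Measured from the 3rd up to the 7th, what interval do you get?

Spelling the chord: A#–C##–E#–G#–B.
So we need the interval from C## up to G#.
From C## to G#: 6 semitones over a fifth = diminished.

diminished fifth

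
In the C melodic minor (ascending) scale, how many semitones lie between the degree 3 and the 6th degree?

The scale is C D Eb F G A B.
Eb up to A is an augmented fourth — 6 semitones.

6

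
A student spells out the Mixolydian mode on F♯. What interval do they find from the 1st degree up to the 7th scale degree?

F♯ mixolydian: F♯ G♯ A♯ B C♯ D♯ E.
The 1st degree is F♯ and the 7th scale degree is E.
From F♯ to E: 10 semitones over a seventh = minor.

minor seventh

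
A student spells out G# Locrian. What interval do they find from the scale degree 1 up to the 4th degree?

perfect 4th

The scale runs G# A B C# D E F#.
So we need the interval from G# up to C#.
G# up to C# spans 4 letter names and 5 semitones — a perfect fourth.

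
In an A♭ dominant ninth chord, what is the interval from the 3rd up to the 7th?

Spelling the chord: A♭-C-E♭-G♭-B♭.
3rd = C; 7th = G♭.
C up to G♭ is 6 semitones, a half step narrower than a perfect fifth, so the interval is diminished.

diminished fifth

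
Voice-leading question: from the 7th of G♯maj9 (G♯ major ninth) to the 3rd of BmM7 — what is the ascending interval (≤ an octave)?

The 7th of G♯maj9 (G♯ major ninth) is F𝄪; the 3rd of BmM7 is D.
F𝄪 up to D is 7 semitones, a whole step narrower than a major sixth, so the interval is diminished.

diminished sixth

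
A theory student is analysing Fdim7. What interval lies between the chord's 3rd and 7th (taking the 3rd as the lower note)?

diminished fifth

Fdim7 (F diminished seventh): F–A♭–C♭–E𝄫.
The 3rd is A♭ and the 7th is E𝄫.
5 letter names make it a fifth; at 6 semitones (a half step narrower than perfect) the quality is diminished.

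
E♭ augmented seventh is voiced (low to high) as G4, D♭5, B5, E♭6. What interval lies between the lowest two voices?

diminished 5th

Those voices are G4 and D♭5.
5 letter names make it a fifth; at 6 semitones (a half step narrower than perfect) the quality is diminished.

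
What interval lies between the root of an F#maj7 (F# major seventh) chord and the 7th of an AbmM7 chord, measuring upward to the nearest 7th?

F#maj7 (F# major seventh) has F# as its root, and AbmM7 has G as its 7th.
F# up to G is 1 semitone, a half step narrower than a major second, so the interval is minor.

minor second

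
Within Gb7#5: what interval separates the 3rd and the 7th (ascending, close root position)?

diminished 5th

Gbaug7 is spelled Gb, Bb, D, Fb.
That puts Bb below Fb.
Bb up to Fb is 6 semitones, a half step narrower than a perfect fifth, so the interval is diminished.
This 3–7 tritone is the characteristic tension at the heart of the dominant sound.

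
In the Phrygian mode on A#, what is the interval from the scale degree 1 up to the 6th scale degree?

minor 6th

Spelling the Phrygian mode on A#: A# B C# D# E# F# G#.
The scale degree 1 is A# and the 6th scale degree is F#.
6 letter names make it a sixth; at 8 semitones (a half step narrower than major) the quality is minor.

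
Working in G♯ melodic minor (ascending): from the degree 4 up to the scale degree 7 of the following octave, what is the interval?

augmented eleventh

Spelling G♯ melodic minor (ascending): G♯ A♯ B C♯ D♯ E♯ F𝄪.
Degree 4 = C♯; 7th degree (up an octave) = F𝄪.
From C♯ to F𝄪: 18 semitones over an eleventh = augmented.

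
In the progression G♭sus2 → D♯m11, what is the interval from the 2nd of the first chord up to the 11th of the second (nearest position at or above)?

augmented 7th

G♭sus2 has A♭ as its 2nd, and D♯m11 has G♯ as its 11th.
7 letter names make it a seventh; at 12 semitones (a half step wider than major) the quality is augmented.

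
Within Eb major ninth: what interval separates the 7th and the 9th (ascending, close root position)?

minor third

Ebmaj9 (Eb major ninth): Eb, G, Bb, D, F.
7th = D; 9th = F.
From D to F: 3 semitones over a third = minor.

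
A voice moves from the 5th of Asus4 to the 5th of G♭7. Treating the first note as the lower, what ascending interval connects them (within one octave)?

diminished 7th

Asus4 has E as its 5th, and G♭7 has D♭ as its 5th.
7 letter names make it a seventh; at 9 semitones (a whole step narrower than major) the quality is diminished.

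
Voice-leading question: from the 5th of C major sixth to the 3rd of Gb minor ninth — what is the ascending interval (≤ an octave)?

The 5th of C major sixth is G; the 3rd of Gb minor ninth is Bbb.
3 letter names make it a third; at 2 semitones (a whole step narrower than major) the quality is diminished.

diminished third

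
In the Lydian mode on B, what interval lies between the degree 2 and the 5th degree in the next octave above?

P11

Spelling the Lydian mode on B: B C# D# E# F# G# A#.
That puts C# below F#.
C# up to F# spans 11 letter names and 17 semitones — a perfect eleventh.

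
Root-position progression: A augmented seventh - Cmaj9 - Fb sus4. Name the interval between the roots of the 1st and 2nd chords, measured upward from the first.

The roots are A and C.
3 letter names make it a third; at 3 semitones (a half step narrower than major) the quality is minor.

m3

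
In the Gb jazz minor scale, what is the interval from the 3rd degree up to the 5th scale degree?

Gb melodic minor: Gb Ab Bbb Cb Db Eb F.
That puts Bbb below Db.
From Bbb to Db is 4 semitones, exactly the major third.

major 3rd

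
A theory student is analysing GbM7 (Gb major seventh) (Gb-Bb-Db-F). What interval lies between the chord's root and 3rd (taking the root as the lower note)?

major third

That puts Gb below Bb.
Counting 3 letters and 4 half steps from Gb gives a major third.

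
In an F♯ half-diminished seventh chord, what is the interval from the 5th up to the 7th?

major 3rd

F♯m7b5: F♯ A C E.
5th = C; 7th = E.
Counting 3 letters and 4 half steps from C gives a major third.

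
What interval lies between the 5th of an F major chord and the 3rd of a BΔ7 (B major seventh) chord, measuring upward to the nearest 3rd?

The 5th of F major is C; the 3rd of BΔ7 (B major seventh) is D♯.
From C to D♯: 3 semitones over a second = augmented.

augmented 2nd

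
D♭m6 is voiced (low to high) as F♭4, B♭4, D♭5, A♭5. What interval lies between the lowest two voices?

Those voices are F♭4 and B♭4.
From F♭ to B♭: 6 semitones over a fourth = augmented.

augmented fourth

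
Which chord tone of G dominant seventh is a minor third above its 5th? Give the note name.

G dominant seventh is spelled G B D F.
The 5th is D. A minor third above D is F.
F is the chord's 7th.

F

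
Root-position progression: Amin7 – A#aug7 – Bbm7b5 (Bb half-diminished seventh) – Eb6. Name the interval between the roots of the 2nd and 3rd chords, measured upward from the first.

diminished second

The roots are A# and Bb.
A# up to Bb is 0 semitones, a whole step narrower than a major second, so the interval is diminished.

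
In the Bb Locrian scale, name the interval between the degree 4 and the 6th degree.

minor 3rd

The scale runs Bb Cb Db Eb Fb Gb Ab.
That puts Eb below Gb.
From Eb to Gb: 3 semitones over a third = minor.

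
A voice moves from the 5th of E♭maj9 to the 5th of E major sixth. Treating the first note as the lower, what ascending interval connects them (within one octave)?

E♭maj9 has B♭ as its 5th, and E major sixth has B as its 5th.
1 letter names make it a unison; at 1 semitone (a half step wider than perfect) the quality is augmented.

augmented unison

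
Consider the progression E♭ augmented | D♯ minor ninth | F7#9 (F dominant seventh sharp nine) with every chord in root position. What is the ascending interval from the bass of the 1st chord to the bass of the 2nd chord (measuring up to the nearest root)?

The roots are E♭ and D♯.
From E♭ to D♯: 12 semitones over a seventh = augmented.

augmented seventh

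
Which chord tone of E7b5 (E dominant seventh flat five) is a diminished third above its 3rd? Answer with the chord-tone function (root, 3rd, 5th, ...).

E dominant seventh flat five is spelled E, G#, Bb, D.
The 3rd is G#. A diminished third above G# is Bb.
Bb is the chord's 5th.

5th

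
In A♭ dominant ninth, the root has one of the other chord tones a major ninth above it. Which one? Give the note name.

The chord tones of A♭9 are A♭ C E♭ G♭ B♭.
The root is A♭. A major ninth above A♭ is B♭.
B♭ is the chord's 9th.

Bb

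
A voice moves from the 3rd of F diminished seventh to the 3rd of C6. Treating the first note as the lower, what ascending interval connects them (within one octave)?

F diminished seventh has Ab as its 3rd, and C6 has E as its 3rd.
From Ab to E: 8 semitones over a fifth = augmented.

augmented fifth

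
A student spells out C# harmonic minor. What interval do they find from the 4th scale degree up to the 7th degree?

augmented fourth

Spelling C# harmonic minor: C# D# E F# G# A B#.
The 4th scale degree is F# and the 7th scale degree is B#.
From F# to B#: 6 semitones over a fourth = augmented.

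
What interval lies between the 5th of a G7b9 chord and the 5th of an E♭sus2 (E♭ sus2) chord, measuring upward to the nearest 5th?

G7b9 has D as its 5th, and E♭sus2 (E♭ sus2) has B♭ as its 5th.
D up to B♭ is 8 semitones, a half step narrower than a major sixth, so the interval is minor.

m6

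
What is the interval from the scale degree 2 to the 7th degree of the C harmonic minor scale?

major sixth

Spelling the C harmonic minor scale: C D E♭ F G A♭ B.
That puts D below B.
Counting 6 letters and 9 half steps from D gives a major sixth.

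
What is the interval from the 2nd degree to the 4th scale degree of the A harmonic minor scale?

The scale runs A B C D E F G♯.
So we need the interval from B up to D.
From B to D: 3 semitones over a third = minor.

minor third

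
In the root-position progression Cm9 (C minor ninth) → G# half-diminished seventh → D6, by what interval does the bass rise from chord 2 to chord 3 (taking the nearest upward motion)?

The roots are G# and D.
G# up to D is 6 semitones, a half step narrower than a perfect fifth, so the interval is diminished.

diminished 5th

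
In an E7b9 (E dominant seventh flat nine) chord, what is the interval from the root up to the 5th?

Spelling the chord: E-G#-B-D-F.
That puts E below B.
E up to B spans 5 letter names and 7 semitones — a perfect fifth.

perfect fifth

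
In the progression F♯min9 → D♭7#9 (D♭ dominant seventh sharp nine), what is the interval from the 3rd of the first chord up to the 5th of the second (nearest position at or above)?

diminished octave

The 3rd of F♯min9 is A; the 5th of D♭7#9 (D♭ dominant seventh sharp nine) is A♭.
8 letter names make it an octave; at 11 semitones (a half step narrower than perfect) the quality is diminished.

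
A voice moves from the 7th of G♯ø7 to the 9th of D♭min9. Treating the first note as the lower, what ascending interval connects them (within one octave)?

diminished seventh

G♯ø7 has F♯ as its 7th, and D♭min9 has E♭ as its 9th.
From F♯ to E♭: 9 semitones over a seventh = diminished.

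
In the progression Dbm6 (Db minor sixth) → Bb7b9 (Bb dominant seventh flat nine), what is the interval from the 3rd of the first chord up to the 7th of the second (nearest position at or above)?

Dbm6 (Db minor sixth) has Fb as its 3rd, and Bb7b9 (Bb dominant seventh flat nine) has Ab as its 7th.
Fb up to Ab spans 3 letter names and 4 semitones — a major third.

major third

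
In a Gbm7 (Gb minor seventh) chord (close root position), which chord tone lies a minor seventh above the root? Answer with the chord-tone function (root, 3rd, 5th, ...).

7th

The chord tones of Gbmin7 are Gb, Bbb, Db, Fb.
The root is Gb. A minor seventh above Gb is Fb.
Fb is the chord's 7th.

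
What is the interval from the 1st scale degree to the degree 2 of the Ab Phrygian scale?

The scale runs Ab Bbb Cb Db Eb Fb Gb.
So we need the interval from Ab up to Bbb.
From Ab to Bbb: 1 semitone over a second = minor.

minor second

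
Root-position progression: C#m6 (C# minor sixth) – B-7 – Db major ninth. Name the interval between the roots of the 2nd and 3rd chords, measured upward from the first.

The roots are B and Db.
B up to Db is 2 semitones, a whole step narrower than a major third, so the interval is diminished.

diminished third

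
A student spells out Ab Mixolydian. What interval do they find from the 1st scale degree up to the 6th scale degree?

major sixth

Spelling Ab Mixolydian: Ab Bb C Db Eb F Gb.
So we need the interval from Ab up to F.
Counting 6 letters and 9 half steps from Ab gives a major sixth.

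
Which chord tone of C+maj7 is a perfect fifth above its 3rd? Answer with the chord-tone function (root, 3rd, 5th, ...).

7th

C+maj7: C, E, G#, B.
The 3rd is E. A perfect fifth above E is B.
B is the chord's 7th.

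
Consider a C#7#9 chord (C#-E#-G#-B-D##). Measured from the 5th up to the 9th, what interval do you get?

The 5th is G# and the 9th is D##.
5 letter names make it a fifth; at 8 semitones (a half step wider than perfect) the quality is augmented.

augmented fifth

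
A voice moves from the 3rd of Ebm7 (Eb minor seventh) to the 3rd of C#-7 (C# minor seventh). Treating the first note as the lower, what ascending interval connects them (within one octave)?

The 3rd of Ebm7 (Eb minor seventh) is Gb; the 3rd of C#-7 (C# minor seventh) is E.
Gb up to E is 10 semitones, a half step wider than a major sixth, so the interval is augmented.

A6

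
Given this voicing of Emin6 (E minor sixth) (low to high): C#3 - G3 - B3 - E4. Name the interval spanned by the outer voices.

The outer voices are C#3 and E4.
10 letter names make it a tenth; at 15 semitones (a half step narrower than major) the quality is minor.

minor 10th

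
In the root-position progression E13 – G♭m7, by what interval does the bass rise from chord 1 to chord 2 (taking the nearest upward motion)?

The roots are E and G♭.
3 letter names make it a third; at 2 semitones (a whole step narrower than major) the quality is diminished.

diminished third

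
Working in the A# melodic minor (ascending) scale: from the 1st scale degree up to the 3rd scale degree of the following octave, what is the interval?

A# melodic minor: A# B# C# D# E# F## G##.
1st scale degree = A#; 3rd degree (up an octave) = C#.
10 letter names make it a tenth; at 15 semitones (a half step narrower than major) the quality is minor.

minor tenth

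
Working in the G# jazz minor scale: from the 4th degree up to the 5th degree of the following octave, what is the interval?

M9

The scale runs G# A# B C# D# E# F##.
The 4th degree is C# and the degree 5 (up an octave) is D#.
C# up to D# spans 9 letter names and 14 semitones — a major ninth.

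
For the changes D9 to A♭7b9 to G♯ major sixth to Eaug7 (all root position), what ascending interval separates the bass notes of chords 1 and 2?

d5

The roots are D and A♭.
From D to A♭: 6 semitones over a fifth = diminished.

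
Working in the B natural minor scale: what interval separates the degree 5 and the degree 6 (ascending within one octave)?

B natural minor: B C♯ D E F♯ G A.
That puts F♯ below G.
2 letter names make it a second; at 1 semitone (a half step narrower than major) the quality is minor.

minor second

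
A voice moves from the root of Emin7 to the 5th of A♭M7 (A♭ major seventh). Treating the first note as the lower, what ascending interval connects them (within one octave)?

diminished octave

Emin7 has E as its root, and A♭M7 (A♭ major seventh) has E♭ as its 5th.
8 letter names make it an octave; at 11 semitones (a half step narrower than perfect) the quality is diminished.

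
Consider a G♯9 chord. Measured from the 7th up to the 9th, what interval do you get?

G♯ dominant ninth is spelled G♯–B♯–D♯–F♯–A♯.
7th = F♯; 9th = A♯.
Counting 3 letters and 4 half steps from F♯ gives a major third.

major third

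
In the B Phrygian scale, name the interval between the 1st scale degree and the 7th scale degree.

minor 7th

Spelling the B Phrygian scale: B C D E F# G A.
So we need the interval from B up to A.
B up to A is 10 semitones, a half step narrower than a major seventh, so the interval is minor.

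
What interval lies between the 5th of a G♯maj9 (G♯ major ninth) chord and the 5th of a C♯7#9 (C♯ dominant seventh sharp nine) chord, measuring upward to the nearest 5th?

perfect fourth

The 5th of G♯maj9 (G♯ major ninth) is D♯; the 5th of C♯7#9 (C♯ dominant seventh sharp nine) is G♯.
From D♯ to G♯ is 5 semitones, exactly the perfect fourth.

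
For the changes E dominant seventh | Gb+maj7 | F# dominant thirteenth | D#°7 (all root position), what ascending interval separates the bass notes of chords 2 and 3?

The roots are Gb and F#.
7 letter names make it a seventh; at 12 semitones (a half step wider than major) the quality is augmented.

augmented seventh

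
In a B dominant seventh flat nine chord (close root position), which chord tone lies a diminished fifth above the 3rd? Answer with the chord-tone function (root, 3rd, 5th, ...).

7th

The chord tones of B dominant seventh flat nine are B-D♯-F♯-A-C.
The 3rd is D♯. A diminished fifth above D♯ is A.
A is the chord's 7th.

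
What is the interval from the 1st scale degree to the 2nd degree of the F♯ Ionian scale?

F♯ major: F♯ G♯ A♯ B C♯ D♯ E♯.
The 1st scale degree is F♯ and the 2nd degree is G♯.
F♯ up to G♯ spans 2 letter names and 2 semitones — a major second.

major 2nd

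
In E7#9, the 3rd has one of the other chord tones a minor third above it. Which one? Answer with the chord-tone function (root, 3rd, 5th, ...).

The chord tones of E dominant seventh sharp nine are E, G#, B, D, F##.
The 3rd is G#. A minor third above G# is B.
B is the chord's 5th.

5th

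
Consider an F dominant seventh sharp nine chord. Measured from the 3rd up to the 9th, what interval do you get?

The chord tones of F dominant seventh sharp nine are F-A-C-E♭-G♯.
That puts A below G♯.
A up to G♯ spans 7 letter names and 11 semitones — a major seventh.

M7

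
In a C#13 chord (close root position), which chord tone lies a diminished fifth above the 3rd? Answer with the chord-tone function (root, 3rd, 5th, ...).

C# dominant thirteenth is spelled C#-E#-G#-B-D#-A#.
The 3rd is E#. A diminished fifth above E# is B.
B is the chord's 7th.

7th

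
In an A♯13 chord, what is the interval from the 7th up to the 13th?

major seventh

A♯13 (A♯ dominant thirteenth) is spelled A♯–C𝄪–E♯–G♯–B♯–F𝄪.
So we need the interval from G♯ up to F𝄪.
G♯ up to F𝄪 spans 7 letter names and 11 semitones — a major seventh.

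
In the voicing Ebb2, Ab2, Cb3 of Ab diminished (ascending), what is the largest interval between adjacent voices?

Adjacent intervals: Ebb2→Ab2 = augmented fourth; Ab2→Cb3 = minor third.
The largest is Ebb2 to Ab2, an augmented fourth (6 semitones).

A4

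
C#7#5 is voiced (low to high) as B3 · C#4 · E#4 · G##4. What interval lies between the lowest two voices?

Those voices are B3 and C#4.
B up to C# spans 2 letter names and 2 semitones — a major second.

M2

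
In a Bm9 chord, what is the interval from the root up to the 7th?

m7

Bm9 is spelled B–D–F#–A–C#.
The root is B and the 7th is A.
7 letter names make it a seventh; at 10 semitones (a half step narrower than major) the quality is minor.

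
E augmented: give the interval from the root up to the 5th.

augmented fifth

E augmented: E G# B#.
That puts E below B#.
From E to B#: 8 semitones over a fifth = augmented.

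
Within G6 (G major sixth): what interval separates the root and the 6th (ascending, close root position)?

major sixth

The chord tones of G6 are G, B, D, E.
Root = G; 6th = E.
From G to E is 9 semitones, exactly the major sixth.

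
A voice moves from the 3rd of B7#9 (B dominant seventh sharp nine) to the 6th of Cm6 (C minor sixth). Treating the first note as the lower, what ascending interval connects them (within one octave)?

The 3rd of B7#9 (B dominant seventh sharp nine) is D♯; the 6th of Cm6 (C minor sixth) is A.
D♯ up to A is 6 semitones, a half step narrower than a perfect fifth, so the interval is diminished.

diminished fifth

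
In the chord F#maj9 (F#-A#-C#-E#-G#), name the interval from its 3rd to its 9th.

3rd = A#; 9th = G#.
From A# to G#: 10 semitones over a seventh = minor.

minor 7th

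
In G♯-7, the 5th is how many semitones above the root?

7

The chord tones of G♯ minor seventh are G♯ B D♯ F♯.
G♯ to D♯ is a perfect fifth: 7 semitones.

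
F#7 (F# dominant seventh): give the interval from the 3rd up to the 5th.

minor third

Spelling the chord: F# A# C# E.
3rd = A#; 5th = C#.
A# up to C# is 3 semitones, a half step narrower than a major third, so the interval is minor.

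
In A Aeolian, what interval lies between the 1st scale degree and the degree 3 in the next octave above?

minor 10th

A natural minor: A B C D E F G.
That puts A below C.
From A to C: 15 semitones over a tenth = minor.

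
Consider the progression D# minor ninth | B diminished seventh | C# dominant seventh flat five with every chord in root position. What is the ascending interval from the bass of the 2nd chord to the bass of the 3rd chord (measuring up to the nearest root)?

The roots are B and C#.
From B to C# is 2 semitones, exactly the major second.

major second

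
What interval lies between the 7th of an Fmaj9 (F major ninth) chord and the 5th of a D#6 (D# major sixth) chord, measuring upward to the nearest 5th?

augmented fourth

Fmaj9 (F major ninth) has E as its 7th, and D#6 (D# major sixth) has A# as its 5th.
4 letter names make it a fourth; at 6 semitones (a half step wider than perfect) the quality is augmented.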